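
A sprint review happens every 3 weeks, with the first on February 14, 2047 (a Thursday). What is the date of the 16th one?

The 16th occurrence is 15 intervals after the first: 15 × 21 = 315 days after February 14, 2047.
February has 28 days — 14 days to the end of February leaves 301.
March has 31 days (270 left).
April has 30 days (240 left).
May has 31 days (209 left).
June has 30 days (179 left).
July has 31 days (148 left).
August has 31 days (117 left).
September has 30 days (87 left).
October has 31 days (56 left).
November has 30 days (26 left).
26 days into December → December 26, 2047.

December 26, 2047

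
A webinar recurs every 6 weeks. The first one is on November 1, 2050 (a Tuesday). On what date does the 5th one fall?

April 18, 2051

The 5th occurrence is 4 intervals after the first: 4 × 42 = 168 days after November 1, 2050.
November has 30 days — 29 days to the end of November leaves 139.
December has 31 days (108 left).
January has 31 days (77 left).
February has 28 days (49 left).
March has 31 days (18 left).
18 days into April → April 18, 2051.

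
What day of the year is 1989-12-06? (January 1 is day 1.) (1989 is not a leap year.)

340

Days in months before December: 31 + 28 + 31 + 30 + 31 + 30 + 31 + 31 + 30 + 31 + 30 = 334.
Plus 6 days into December → day 340.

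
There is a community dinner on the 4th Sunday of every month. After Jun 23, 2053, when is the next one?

Jul 27, 2053

Jun 2053 starts on a Sunday; its first Sunday is the 1st, so the 4th Sunday is the 22nd — Jun 22, 2053.
That is not after Jun 23, 2053, so look at Jul 2053.
Jul 2053 starts on a Tuesday; its first Sunday is the 6th, so the 4th Sunday is the 27th — Jul 27, 2053.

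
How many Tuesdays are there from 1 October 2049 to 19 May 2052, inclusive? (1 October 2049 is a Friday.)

1 October 2049 is a Friday; the first Tuesday on or after it is 5 October 2049 (4 days later).
From 5 October 2049 to 19 May 2052: 87 + 365 + 365 + 140 = 957 days (rest of 2049, 2050, 2051, to 19 May 2052 in 2052).
957 ÷ 7 = 136 full weeks with remainder 5, so 136 more Tuesdays after the first → 137.

137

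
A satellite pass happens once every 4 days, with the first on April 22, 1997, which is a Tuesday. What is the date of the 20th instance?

The 20th occurrence is 19 intervals after the first: 19 × 4 = 76 days after April 22, 1997.
April has 30 days — 8 days to the end of April leaves 68.
May has 31 days (37 left).
June has 30 days (7 left).
7 days into July → July 7, 1997.

July 7, 1997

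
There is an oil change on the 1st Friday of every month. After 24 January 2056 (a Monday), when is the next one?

January 2056 starts on a Saturday, so its 1st Friday is 7 January 2056 (6 days in).
That is not after 24 January 2056, so look at February 2056.
February 2056 starts on a Tuesday, so its 1st Friday is 4 February 2056 (3 days in).

4 February 2056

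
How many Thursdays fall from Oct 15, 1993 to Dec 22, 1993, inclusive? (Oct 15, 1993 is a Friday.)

9

Oct 15, 1993 is a Friday; the first Thursday on or after it is Oct 21, 1993 (6 days later).
From Oct 21, 1993 to Dec 22, 1993: 10 + 30 + 22 = 62 days (rest of Oct, Nov, Dec).
62 ÷ 7 = 8 full weeks with remainder 6, so 8 more Thursdays after the first → 9.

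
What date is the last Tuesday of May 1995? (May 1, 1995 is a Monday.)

May 1995 begins on a Monday, so the first Tuesday is May 2 (1 day later).
May 1995 has 31 days. Adding weeks: 2, 9, 16, 23, 30 — the last one ≤ 31 is the 30th.

30 May 1995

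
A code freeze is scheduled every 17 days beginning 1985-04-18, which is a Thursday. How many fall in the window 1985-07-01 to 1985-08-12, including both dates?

2

Occurrences land 17·i days after 1985-04-18 for i = 0, 1, 2, …
1985-07-01 is 74 days after the start; 74 ÷ 17 = 4 remainder 6; since the remainder is 6, round up to i = 5. First occurrence in the window: #6 on 1985-07-12 (5×17 = 85 days in).
1985-08-12 is 116 days after the start; 116 ÷ 17 = 6 remainder 14. Last occurrence in the window: #7 on 1985-07-29.
Occurrences #6 through #7: 2 in total.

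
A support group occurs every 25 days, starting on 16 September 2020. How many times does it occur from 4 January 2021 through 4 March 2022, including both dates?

17

Occurrences land 25·i days after 16 September 2020 for i = 0, 1, 2, …
4 January 2021 is 110 days after the start; 110 ÷ 25 = 4 remainder 10; since the remainder is 10, round up to i = 5. First occurrence in the window: #6 on 19 January 2021 (5×25 = 125 days in).
4 March 2022 is 534 days after the start; 534 ÷ 25 = 21 remainder 9. Last occurrence in the window: #22 on 23 February 2022.
Occurrences #6 through #22: 17 in total.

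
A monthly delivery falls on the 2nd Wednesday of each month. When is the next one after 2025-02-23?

2025-03-12

February 2025 starts on a Saturday; its first Wednesday is the 5th, so the 2nd Wednesday is the 12th — 2025-02-12.
That is not after 2025-02-23, so look at March 2025.
March 2025 starts on a Saturday; its first Wednesday is the 5th, so the 2nd Wednesday is the 12th — 2025-03-12.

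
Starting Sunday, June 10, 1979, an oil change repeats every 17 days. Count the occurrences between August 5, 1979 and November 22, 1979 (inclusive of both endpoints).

Occurrences land 17·i days after June 10, 1979 for i = 0, 1, 2, …
August 5, 1979 is 56 days after the start; 56 ÷ 17 = 3 remainder 5; since the remainder is 5, round up to i = 4. First occurrence in the window: #5 on August 17, 1979 (4×17 = 68 days in).
November 22, 1979 is 165 days after the start; 165 ÷ 17 = 9 remainder 12. Last occurrence in the window: #10 on November 10, 1979.
Occurrences #5 through #10: 6 in total.

6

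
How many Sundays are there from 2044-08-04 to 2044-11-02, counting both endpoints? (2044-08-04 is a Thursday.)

2044-08-04 is a Thursday; the first Sunday on or after it is 2044-08-07 (3 days later).
From 2044-08-07 to 2044-11-02: 24 + 30 + 31 + 2 = 87 days (rest of August, September, October, November).
87 ÷ 7 = 12 full weeks with remainder 3, so 12 more Sundays after the first → 13.

13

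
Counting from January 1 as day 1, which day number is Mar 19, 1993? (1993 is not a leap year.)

Days in months before Mar: 31 + 28 = 59.
Plus 19 days into Mar → day 78.

78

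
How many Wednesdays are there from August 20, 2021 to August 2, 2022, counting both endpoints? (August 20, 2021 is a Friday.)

49

August 20, 2021 is a Friday; the first Wednesday on or after it is August 25, 2021 (5 days later).
From August 25, 2021 to August 2, 2022: 128 + 214 = 342 days (rest of 2021, to August 2, 2022 in 2022).
342 ÷ 7 = 48 full weeks with remainder 6, so 48 more Wednesdays after the first → 49.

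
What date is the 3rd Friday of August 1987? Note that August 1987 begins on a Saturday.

August 21, 1987

August 1987 begins on a Saturday, so the first Friday is August 7 (6 days later).
The 3rd Friday is 2 weeks later: 7 + 14 = 21.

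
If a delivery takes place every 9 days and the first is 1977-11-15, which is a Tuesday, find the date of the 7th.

The 7th occurrence is 6 intervals after the first: 6 × 9 = 54 days after 1977-11-15.
November has 30 days — 15 days to the end of November leaves 39.
December has 31 days (8 left).
8 days into January → 1978-01-08.

1978-01-08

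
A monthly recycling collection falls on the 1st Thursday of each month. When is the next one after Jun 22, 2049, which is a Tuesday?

Jun 2049 starts on a Tuesday, so its 1st Thursday is Jun 3, 2049 (2 days in).
That is not after Jun 22, 2049, so look at Jul 2049.
Jul 2049 starts on a Thursday, so its 1st Thursday is Jul 1, 2049.

Jul 1, 2049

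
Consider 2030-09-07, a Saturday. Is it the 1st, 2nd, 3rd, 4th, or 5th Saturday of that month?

1st

Day 7 falls in week ⌈7/7⌉ of the month.
Days 1–7 hold the 1st Saturday, 8–14 the 2nd, 15–21 the 3rd, 22–28 the 4th, 29–31 the 5th.
7 is in the range for the 1st.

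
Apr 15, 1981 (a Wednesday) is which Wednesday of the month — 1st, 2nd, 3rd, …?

Day 15 falls in week ⌈15/7⌉ of the month.
Days 1–7 hold the 1st Wednesday, 8–14 the 2nd, 15–21 the 3rd, 22–28 the 4th, 29–31 the 5th.
15 is in the range for the 3rd.

3rd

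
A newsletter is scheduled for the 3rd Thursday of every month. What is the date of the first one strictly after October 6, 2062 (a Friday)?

October 19, 2062

October 2062 starts on a Sunday; its first Thursday is the 5th, so the 3rd Thursday is the 19th — October 19, 2062.
October 19, 2062 is after October 6, 2062, so that is the next one.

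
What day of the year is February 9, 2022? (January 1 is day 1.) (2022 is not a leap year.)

40

Days in months before February: 31 = 31.
Plus 9 days into February → day 40.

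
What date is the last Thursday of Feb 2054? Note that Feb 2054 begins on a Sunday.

Feb 2054 begins on a Sunday, so the first Thursday is Feb 5 (4 days later).
Feb 2054 has 28 days. Adding weeks: 5, 12, 19, 26 — the last one ≤ 28 is the 26th.

Feb 26, 2054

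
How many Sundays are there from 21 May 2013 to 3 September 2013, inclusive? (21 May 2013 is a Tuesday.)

21 May 2013 is a Tuesday; the first Sunday on or after it is 26 May 2013 (5 days later).
From 26 May 2013 to 3 September 2013: 5 + 30 + 31 + 31 + 3 = 100 days (rest of May, June, July, August, September).
100 ÷ 7 = 14 full weeks with remainder 2, so 14 more Sundays after the first → 15.

15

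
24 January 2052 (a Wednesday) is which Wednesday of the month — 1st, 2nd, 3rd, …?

4th

Day 24 falls in week ⌈24/7⌉ of the month.
Days 1–7 hold the 1st Wednesday, 8–14 the 2nd, 15–21 the 3rd, 22–28 the 4th, 29–31 the 5th.
24 is in the range for the 4th.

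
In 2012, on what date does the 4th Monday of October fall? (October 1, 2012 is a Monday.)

October 2012 begins on a Monday, so the first Monday is October 1.
The 4th Monday is 3 weeks later: 1 + 21 = 22.

2012-10-22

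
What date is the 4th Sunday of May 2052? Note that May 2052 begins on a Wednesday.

May 2052 begins on a Wednesday, so the first Sunday is May 5 (4 days later).
The 4th Sunday is 3 weeks later: 5 + 21 = 26.

26 May 2052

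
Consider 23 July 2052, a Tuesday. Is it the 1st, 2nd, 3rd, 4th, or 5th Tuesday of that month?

Day 23 falls in week ⌈23/7⌉ of the month.
Days 1–7 hold the 1st Tuesday, 8–14 the 2nd, 15–21 the 3rd, 22–28 the 4th, 29–31 the 5th.
23 is in the range for the 4th.

4th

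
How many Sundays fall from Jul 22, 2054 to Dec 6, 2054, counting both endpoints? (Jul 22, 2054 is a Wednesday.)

20

Jul 22, 2054 is a Wednesday; the first Sunday on or after it is Jul 26, 2054 (4 days later).
From Jul 26, 2054 to Dec 6, 2054: 5 + 31 + 30 + 31 + 30 + 6 = 133 days (rest of Jul, Aug, Sep, Oct, Nov, Dec).
133 ÷ 7 = 19 full weeks with remainder 0, so 19 more Sundays after the first → 20.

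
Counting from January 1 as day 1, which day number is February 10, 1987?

Days in months before February: 31 = 31.
Plus 10 days into February → day 41.

41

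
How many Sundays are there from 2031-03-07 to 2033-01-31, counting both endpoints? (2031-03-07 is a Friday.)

2031-03-07 is a Friday; the first Sunday on or after it is 2031-03-09 (2 days later).
From 2031-03-09 to 2033-01-31: 297 + 366 + 31 = 694 days (rest of 2031, 2032, to 2033-01-31 in 2033).
694 ÷ 7 = 99 full weeks with remainder 1, so 99 more Sundays after the first → 100.

100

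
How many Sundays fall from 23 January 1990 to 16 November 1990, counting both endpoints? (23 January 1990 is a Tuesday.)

42

23 January 1990 is a Tuesday; the first Sunday on or after it is 28 January 1990 (5 days later).
From 28 January 1990 to 16 November 1990: 3 + 28 + 31 + 30 + 31 + 30 + 31 + 31 + 30 + 31 + 16 = 292 days (rest of January, February, March, April, May, June, July, August, September, October, November).
292 ÷ 7 = 41 full weeks with remainder 5, so 41 more Sundays after the first → 42.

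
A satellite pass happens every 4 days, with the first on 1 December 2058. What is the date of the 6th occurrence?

21 December 2058

The 6th occurrence is 5 intervals after the first: 5 × 4 = 20 days after 1 December 2058.
20 days later is 21 December 2058.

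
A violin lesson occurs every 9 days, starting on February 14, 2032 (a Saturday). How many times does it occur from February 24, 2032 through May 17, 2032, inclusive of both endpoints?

Occurrences land 9·i days after February 14, 2032 for i = 0, 1, 2, …
February 24, 2032 is 10 days after the start; 10 ÷ 9 = 1 remainder 1; since the remainder is 1, round up to i = 2. First occurrence in the window: #3 on March 3, 2032 (2×9 = 18 days in).
May 17, 2032 is 93 days after the start; 93 ÷ 9 = 10 remainder 3. Last occurrence in the window: #11 on May 14, 2032.
Occurrences #3 through #11: 9 in total.

9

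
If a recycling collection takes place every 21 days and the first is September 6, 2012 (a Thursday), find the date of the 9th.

The 9th occurrence is 8 intervals after the first: 8 × 21 = 168 days after September 6, 2012.
September has 30 days — 24 days to the end of September leaves 144.
October has 31 days (113 left).
November has 30 days (83 left).
December has 31 days (52 left).
January has 31 days (21 left).
21 days into February → February 21, 2013.

February 21, 2013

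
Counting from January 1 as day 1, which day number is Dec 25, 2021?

359

Days in months before Dec: 31 + 28 + 31 + 30 + 31 + 30 + 31 + 31 + 30 + 31 + 30 = 334.
Plus 25 days into Dec → day 359.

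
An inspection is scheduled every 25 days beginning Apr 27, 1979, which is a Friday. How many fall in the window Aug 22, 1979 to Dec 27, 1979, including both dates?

Occurrences land 25·i days after Apr 27, 1979 for i = 0, 1, 2, …
Aug 22, 1979 is 117 days after the start; 117 ÷ 25 = 4 remainder 17; since the remainder is 17, round up to i = 5. First occurrence in the window: #6 on Aug 30, 1979 (5×25 = 125 days in).
Dec 27, 1979 is 244 days after the start; 244 ÷ 25 = 9 remainder 19. Last occurrence in the window: #10 on Dec 8, 1979.
Occurrences #6 through #10: 5 in total.

5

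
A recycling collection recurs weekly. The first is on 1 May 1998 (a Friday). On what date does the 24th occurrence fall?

The 24th occurrence is 23 intervals after the first: 23 × 7 = 161 days after 1 May 1998.
May has 31 days — 30 days to the end of May leaves 131.
June has 30 days (101 left).
July has 31 days (70 left).
August has 31 days (39 left).
September has 30 days (9 left).
9 days into October → 9 October 1998.

9 October 1998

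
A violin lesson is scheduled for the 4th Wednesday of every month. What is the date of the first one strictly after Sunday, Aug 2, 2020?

Aug 2020 starts on a Saturday; its first Wednesday is the 5th, so the 4th Wednesday is the 26th — Aug 26, 2020.
Aug 26, 2020 is after Aug 2, 2020, so that is the next one.

Aug 26, 2020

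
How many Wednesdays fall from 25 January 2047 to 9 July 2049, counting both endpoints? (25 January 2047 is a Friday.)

25 January 2047 is a Friday; the first Wednesday on or after it is 30 January 2047 (5 days later).
From 30 January 2047 to 9 July 2049: 335 + 366 + 190 = 891 days (rest of 2047, 2048, to 9 July 2049 in 2049).
891 ÷ 7 = 127 full weeks with remainder 2, so 127 more Wednesdays after the first → 128.

128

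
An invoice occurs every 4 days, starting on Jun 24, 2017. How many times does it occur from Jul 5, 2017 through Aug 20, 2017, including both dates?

Occurrences land 4·i days after Jun 24, 2017 for i = 0, 1, 2, …
Jul 5, 2017 is 11 days after the start; 11 ÷ 4 = 2 remainder 3; since the remainder is 3, round up to i = 3. First occurrence in the window: #4 on Jul 6, 2017 (3×4 = 12 days in).
Aug 20, 2017 is 57 days after the start; 57 ÷ 4 = 14 remainder 1. Last occurrence in the window: #15 on Aug 19, 2017.
Occurrences #4 through #15: 12 in total.

12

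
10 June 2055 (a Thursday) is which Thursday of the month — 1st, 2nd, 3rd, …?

2nd

Day 10 falls in week ⌈10/7⌉ of the month.
Days 1–7 hold the 1st Thursday, 8–14 the 2nd, 15–21 the 3rd, 22–28 the 4th, 29–31 the 5th.
10 is in the range for the 2nd.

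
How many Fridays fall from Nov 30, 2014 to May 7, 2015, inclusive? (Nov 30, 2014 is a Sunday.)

Nov 30, 2014 is a Sunday; the first Friday on or after it is Dec 5, 2014 (5 days later).
From Dec 5, 2014 to May 7, 2015: 26 + 31 + 28 + 31 + 30 + 7 = 153 days (rest of Dec, Jan, Feb, Mar, Apr, May).
153 ÷ 7 = 21 full weeks with remainder 6, so 21 more Fridays after the first → 22.

22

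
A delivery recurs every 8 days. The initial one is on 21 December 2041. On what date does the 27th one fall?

17 July 2042

The 27th occurrence is 26 intervals after the first: 26 × 8 = 208 days after 21 December 2041.
December has 31 days — 10 days to the end of December leaves 198.
January has 31 days (167 left).
February has 28 days (139 left).
March has 31 days (108 left).
April has 30 days (78 left).
May has 31 days (47 left).
June has 30 days (17 left).
17 days into July → 17 July 2042.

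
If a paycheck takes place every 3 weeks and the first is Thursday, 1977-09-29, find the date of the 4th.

The 4th occurrence is 3 intervals after the first: 3 × 21 = 63 days after 1977-09-29.
September has 30 days — 1 day to the end of September leaves 62.
October has 31 days (31 left).
November has 30 days (1 left).
1 day into December → 1977-12-01.

1977-12-01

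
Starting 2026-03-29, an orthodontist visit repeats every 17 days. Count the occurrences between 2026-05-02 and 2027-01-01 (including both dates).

15

Occurrences land 17·i days after 2026-03-29 for i = 0, 1, 2, …
2026-05-02 is 34 days after the start; 34 ÷ 17 = 2 remainder 0. First occurrence in the window: #3 on 2026-05-02 (2×17 = 34 days in).
2027-01-01 is 278 days after the start; 278 ÷ 17 = 16 remainder 6. Last occurrence in the window: #17 on 2026-12-26.
Occurrences #3 through #17: 15 in total.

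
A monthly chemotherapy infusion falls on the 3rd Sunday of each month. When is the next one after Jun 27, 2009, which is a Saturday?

Jul 19, 2009

Jun 2009 starts on a Monday; its first Sunday is the 7th, so the 3rd Sunday is the 21st — Jun 21, 2009.
That is not after Jun 27, 2009, so look at Jul 2009.
Jul 2009 starts on a Wednesday; its first Sunday is the 5th, so the 3rd Sunday is the 19th — Jul 19, 2009.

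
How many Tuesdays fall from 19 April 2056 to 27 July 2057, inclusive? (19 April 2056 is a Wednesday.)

19 April 2056 is a Wednesday; the first Tuesday on or after it is 25 April 2056 (6 days later).
From 25 April 2056 to 27 July 2057: 250 + 208 = 458 days (rest of 2056, to 27 July 2057 in 2057).
458 ÷ 7 = 65 full weeks with remainder 3, so 65 more Tuesdays after the first → 66.

66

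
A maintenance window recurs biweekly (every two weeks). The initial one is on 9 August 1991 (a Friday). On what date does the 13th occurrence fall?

The 13th occurrence is 12 intervals after the first: 12 × 14 = 168 days after 9 August 1991.
August has 31 days — 22 days to the end of August leaves 146.
September has 30 days (116 left).
October has 31 days (85 left).
November has 30 days (55 left).
December has 31 days (24 left).
24 days into January → 24 January 1992.

24 January 1992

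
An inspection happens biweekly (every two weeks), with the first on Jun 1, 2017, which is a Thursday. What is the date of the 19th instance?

Feb 8, 2018

The 19th occurrence is 18 intervals after the first: 18 × 14 = 252 days after Jun 1, 2017.
Jun has 30 days — 29 days to the end of Jun leaves 223.
Jul has 31 days (192 left).
Aug has 31 days (161 left).
Sep has 30 days (131 left).
Oct has 31 days (100 left).
Nov has 30 days (70 left).
Dec has 31 days (39 left).
Jan has 31 days (8 left).
8 days into Feb → Feb 8, 2018.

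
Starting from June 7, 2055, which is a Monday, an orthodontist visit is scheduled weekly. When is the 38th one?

February 21, 2056

The 38th occurrence is 37 intervals after the first: 37 × 7 = 259 days after June 7, 2055.
June has 30 days — 23 days to the end of June leaves 236.
July has 31 days (205 left).
August has 31 days (174 left).
September has 30 days (144 left).
October has 31 days (113 left).
November has 30 days (83 left).
December has 31 days (52 left).
January has 31 days (21 left).
21 days into February → February 21, 2056.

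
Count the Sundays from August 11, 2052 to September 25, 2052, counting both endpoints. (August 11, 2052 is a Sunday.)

August 11, 2052 is a Sunday; the first Sunday on or after it is August 11, 2052.
From August 11, 2052 to September 25, 2052: 20 + 25 = 45 days (rest of August, September).
45 ÷ 7 = 6 full weeks with remainder 3, so 6 more Sundays after the first → 7.

7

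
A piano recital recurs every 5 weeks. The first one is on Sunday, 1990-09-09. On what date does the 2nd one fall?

The 2nd occurrence is 1 interval after the first: 1 × 35 = 35 days after 1990-09-09.
September has 30 days — 21 days to the end of September leaves 14.
14 days into October → 1990-10-14.

1990-10-14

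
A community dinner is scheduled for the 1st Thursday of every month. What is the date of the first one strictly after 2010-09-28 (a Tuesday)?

September 2010 starts on a Wednesday, so its 1st Thursday is 2010-09-02 (1 day in).
That is not after 2010-09-28, so look at October 2010.
October 2010 starts on a Friday, so its 1st Thursday is 2010-10-07 (6 days in).

2010-10-07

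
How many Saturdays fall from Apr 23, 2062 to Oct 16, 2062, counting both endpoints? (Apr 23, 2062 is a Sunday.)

Apr 23, 2062 is a Sunday; the first Saturday on or after it is Apr 29, 2062 (6 days later).
From Apr 29, 2062 to Oct 16, 2062: 1 + 31 + 30 + 31 + 31 + 30 + 16 = 170 days (rest of Apr, May, Jun, Jul, Aug, Sep, Oct).
170 ÷ 7 = 24 full weeks with remainder 2, so 24 more Saturdays after the first → 25.

25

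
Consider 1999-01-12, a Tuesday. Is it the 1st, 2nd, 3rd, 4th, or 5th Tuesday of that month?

2nd

Day 12 falls in week ⌈12/7⌉ of the month.
Days 1–7 hold the 1st Tuesday, 8–14 the 2nd, 15–21 the 3rd, 22–28 the 4th, 29–31 the 5th.
12 is in the range for the 2nd.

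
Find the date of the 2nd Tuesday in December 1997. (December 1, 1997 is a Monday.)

December 1997 begins on a Monday, so the first Tuesday is December 2 (1 day later).
The 2nd Tuesday is 1 weeks later: 2 + 7 = 9.

1997-12-09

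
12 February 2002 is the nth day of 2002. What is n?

Days in months before February: 31 = 31.
Plus 12 days into February → day 43.

43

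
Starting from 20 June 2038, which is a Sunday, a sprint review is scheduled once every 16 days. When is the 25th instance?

The 25th occurrence is 24 intervals after the first: 24 × 16 = 384 days after 20 June 2038.
June has 30 days — 10 days to the end of June leaves 374.
July has 31 days (343 left).
August has 31 days (312 left).
September has 30 days (282 left).
October has 31 days (251 left).
November has 30 days (221 left).
December has 31 days (190 left).
January has 31 days (159 left).
February has 28 days (131 left).
March has 31 days (100 left).
April has 30 days (70 left).
May has 31 days (39 left).
June has 30 days (9 left).
9 days into July → 9 July 2039.

9 July 2039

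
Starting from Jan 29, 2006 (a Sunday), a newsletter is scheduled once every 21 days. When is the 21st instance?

Mar 25, 2007

The 21st occurrence is 20 intervals after the first: 20 × 21 = 420 days after Jan 29, 2006.
Jan has 31 days — 2 days to the end of Jan leaves 418.
From end of Jan to end of 2006 is 334 days (84 left).
Jan has 31 days (53 left).
Feb has 28 days (25 left).
25 days into Mar → Mar 25, 2007.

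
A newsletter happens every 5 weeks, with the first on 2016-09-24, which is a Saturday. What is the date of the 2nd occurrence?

2016-10-29

The 2nd occurrence is 1 interval after the first: 1 × 35 = 35 days after 2016-09-24.
September has 30 days — 6 days to the end of September leaves 29.
29 days into October → 2016-10-29.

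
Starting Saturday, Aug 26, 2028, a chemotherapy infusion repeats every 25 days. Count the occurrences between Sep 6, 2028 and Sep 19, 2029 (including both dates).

Occurrences land 25·i days after Aug 26, 2028 for i = 0, 1, 2, …
Sep 6, 2028 is 11 days after the start; 11 ÷ 25 = 0 remainder 11; since the remainder is 11, round up to i = 1. First occurrence in the window: #2 on Sep 20, 2028 (1×25 = 25 days in).
Sep 19, 2029 is 389 days after the start; 389 ÷ 25 = 15 remainder 14. Last occurrence in the window: #16 on Sep 5, 2029.
Occurrences #2 through #16: 15 in total.

15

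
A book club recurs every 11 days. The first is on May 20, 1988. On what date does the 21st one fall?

Dec 26, 1988

The 21st occurrence is 20 intervals after the first: 20 × 11 = 220 days after May 20, 1988.
May has 31 days — 11 days to the end of May leaves 209.
Jun has 30 days (179 left).
Jul has 31 days (148 left).
Aug has 31 days (117 left).
Sep has 30 days (87 left).
Oct has 31 days (56 left).
Nov has 30 days (26 left).
26 days into Dec → Dec 26, 1988.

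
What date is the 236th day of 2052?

23 August 2052

January has 31 days (236 − 31 = 205 remain).
February has 29 days (205 − 29 = 176 remain).
March has 31 days (176 − 31 = 145 remain).
April has 30 days (145 − 30 = 115 remain).
May has 31 days (115 − 31 = 84 remain).
June has 30 days (84 − 30 = 54 remain).
July has 31 days (54 − 31 = 23 remain).
23 into August → August 23.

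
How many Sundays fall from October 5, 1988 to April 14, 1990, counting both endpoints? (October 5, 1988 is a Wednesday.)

October 5, 1988 is a Wednesday; the first Sunday on or after it is October 9, 1988 (4 days later).
From October 9, 1988 to April 14, 1990: 83 + 365 + 104 = 552 days (rest of 1988, 1989, to April 14, 1990 in 1990).
552 ÷ 7 = 78 full weeks with remainder 6, so 78 more Sundays after the first → 79.

79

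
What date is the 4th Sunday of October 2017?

October 2017 begins on a Sunday, so the first Sunday is October 1.
The 4th Sunday is 3 weeks later: 1 + 21 = 22.

2017-10-22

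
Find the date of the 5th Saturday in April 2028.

29 April 2028

The first Saturday of April 2028 is April 1.
The 5th Saturday is 4 weeks later: 1 + 28 = 29.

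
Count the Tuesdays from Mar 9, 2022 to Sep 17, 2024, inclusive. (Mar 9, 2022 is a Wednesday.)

Mar 9, 2022 is a Wednesday; the first Tuesday on or after it is Mar 15, 2022 (6 days later).
From Mar 15, 2022 to Sep 17, 2024: 291 + 365 + 261 = 917 days (rest of 2022, 2023, to Sep 17, 2024 in 2024).
917 ÷ 7 = 131 full weeks with remainder 0, so 131 more Tuesdays after the first → 132.

132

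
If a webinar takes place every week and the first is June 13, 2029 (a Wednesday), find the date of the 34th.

January 30, 2030

The 34th occurrence is 33 intervals after the first: 33 × 7 = 231 days after June 13, 2029.
June has 30 days — 17 days to the end of June leaves 214.
July has 31 days (183 left).
August has 31 days (152 left).
September has 30 days (122 left).
October has 31 days (91 left).
November has 30 days (61 left).
December has 31 days (30 left).
30 days into January → January 30, 2030.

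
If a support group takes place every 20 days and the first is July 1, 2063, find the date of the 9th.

December 8, 2063

The 9th occurrence is 8 intervals after the first: 8 × 20 = 160 days after July 1, 2063.
July has 31 days — 30 days to the end of July leaves 130.
August has 31 days (99 left).
September has 30 days (69 left).
October has 31 days (38 left).
November has 30 days (8 left).
8 days into December → December 8, 2063.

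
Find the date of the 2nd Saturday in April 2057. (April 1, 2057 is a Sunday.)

2057-04-14

April 2057 begins on a Sunday, so the first Saturday is April 7 (6 days later).
The 2nd Saturday is 1 weeks later: 7 + 7 = 14.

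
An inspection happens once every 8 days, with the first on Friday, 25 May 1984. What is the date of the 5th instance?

26 June 1984

The 5th occurrence is 4 intervals after the first: 4 × 8 = 32 days after 25 May 1984.
May has 31 days — 6 days to the end of May leaves 26.
26 days into June → 26 June 1984.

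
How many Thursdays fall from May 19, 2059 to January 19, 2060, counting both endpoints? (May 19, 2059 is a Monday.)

35

May 19, 2059 is a Monday; the first Thursday on or after it is May 22, 2059 (3 days later).
From May 22, 2059 to January 19, 2060: 9 + 30 + 31 + 31 + 30 + 31 + 30 + 31 + 19 = 242 days (rest of May, June, July, August, September, October, November, December, January).
242 ÷ 7 = 34 full weeks with remainder 4, so 34 more Thursdays after the first → 35.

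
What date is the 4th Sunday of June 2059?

22 June 2059

The first Sunday of June 2059 is June 1.
The 4th Sunday is 3 weeks later: 1 + 21 = 22.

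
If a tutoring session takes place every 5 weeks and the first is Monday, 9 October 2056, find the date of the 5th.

26 February 2057

The 5th occurrence is 4 intervals after the first: 4 × 35 = 140 days after 9 October 2056.
October has 31 days — 22 days to the end of October leaves 118.
November has 30 days (88 left).
December has 31 days (57 left).
January has 31 days (26 left).
26 days into February → 26 February 2057.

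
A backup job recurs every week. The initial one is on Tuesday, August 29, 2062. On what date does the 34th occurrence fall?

April 17, 2063

The 34th occurrence is 33 intervals after the first: 33 × 7 = 231 days after August 29, 2062.
August has 31 days — 2 days to the end of August leaves 229.
September has 30 days (199 left).
October has 31 days (168 left).
November has 30 days (138 left).
December has 31 days (107 left).
January has 31 days (76 left).
February has 28 days (48 left).
March has 31 days (17 left).
17 days into April → April 17, 2063.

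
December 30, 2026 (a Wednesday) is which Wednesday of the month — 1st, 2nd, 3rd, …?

Day 30 falls in week ⌈30/7⌉ of the month.
Days 1–7 hold the 1st Wednesday, 8–14 the 2nd, 15–21 the 3rd, 22–28 the 4th, 29–31 the 5th.
30 is in the range for the 5th.

5th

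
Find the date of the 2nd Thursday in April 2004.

The first Thursday of April 2004 is April 1.
The 2nd Thursday is 1 weeks later: 1 + 7 = 8.

April 8, 2004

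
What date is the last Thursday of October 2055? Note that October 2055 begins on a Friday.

October 2055 begins on a Friday, so the first Thursday is October 7 (6 days later).
October 2055 has 31 days. Adding weeks: 7, 14, 21, 28 — the last one ≤ 31 is the 28th.

October 28, 2055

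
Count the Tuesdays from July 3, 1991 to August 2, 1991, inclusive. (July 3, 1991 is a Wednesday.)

July 3, 1991 is a Wednesday; the first Tuesday on or after it is July 9, 1991 (6 days later).
From July 9, 1991 to August 2, 1991: 22 + 2 = 24 days (rest of July, August).
24 ÷ 7 = 3 full weeks with remainder 3, so 3 more Tuesdays after the first → 4.

4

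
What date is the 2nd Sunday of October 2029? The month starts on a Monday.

October 2029 begins on a Monday, so the first Sunday is October 7 (6 days later).
The 2nd Sunday is 1 weeks later: 7 + 7 = 14.

14 October 2029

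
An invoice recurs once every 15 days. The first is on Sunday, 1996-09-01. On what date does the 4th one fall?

1996-10-16

The 4th occurrence is 3 intervals after the first: 3 × 15 = 45 days after 1996-09-01.
September has 30 days — 29 days to the end of September leaves 16.
16 days into October → 1996-10-16.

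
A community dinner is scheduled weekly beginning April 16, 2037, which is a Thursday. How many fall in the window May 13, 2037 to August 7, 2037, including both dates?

13

Occurrences land 7·i days after April 16, 2037 for i = 0, 1, 2, …
May 13, 2037 is 27 days after the start; 27 ÷ 7 = 3 remainder 6; since the remainder is 6, round up to i = 4. First occurrence in the window: #5 on May 14, 2037 (4×7 = 28 days in).
August 7, 2037 is 113 days after the start; 113 ÷ 7 = 16 remainder 1. Last occurrence in the window: #17 on August 6, 2037.
Occurrences #5 through #17: 13 in total.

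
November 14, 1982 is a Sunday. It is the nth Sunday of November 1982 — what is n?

Day 14 falls in week ⌈14/7⌉ of the month.
Days 1–7 hold the 1st Sunday, 8–14 the 2nd, 15–21 the 3rd, 22–28 the 4th, 29–31 the 5th.
14 is in the range for the 2nd.

2nd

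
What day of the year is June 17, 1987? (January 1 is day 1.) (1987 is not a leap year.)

168

Days in months before June: 31 + 28 + 31 + 30 + 31 = 151.
Plus 17 days into June → day 168.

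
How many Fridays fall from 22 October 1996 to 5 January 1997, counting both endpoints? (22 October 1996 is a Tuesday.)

22 October 1996 is a Tuesday; the first Friday on or after it is 25 October 1996 (3 days later).
From 25 October 1996 to 5 January 1997: 6 + 30 + 31 + 5 = 72 days (rest of October, November, December, January).
72 ÷ 7 = 10 full weeks with remainder 2, so 10 more Fridays after the first → 11.

11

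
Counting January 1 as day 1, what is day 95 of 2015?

5 April 2015

January has 31 days (95 − 31 = 64 remain).
February has 28 days (64 − 28 = 36 remain).
March has 31 days (36 − 31 = 5 remain).
5 into April → April 5.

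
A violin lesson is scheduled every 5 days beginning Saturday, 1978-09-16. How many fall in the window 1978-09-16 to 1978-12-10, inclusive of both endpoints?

18

Occurrences land 5·i days after 1978-09-16 for i = 0, 1, 2, …
The window opens on the start date, so the first occurrence inside is #1 on 1978-09-16.
1978-12-10 is 85 days after the start; 85 ÷ 5 = 17 remainder 0. Last occurrence in the window: #18 on 1978-12-10.
Occurrences #1 through #18: 18 in total.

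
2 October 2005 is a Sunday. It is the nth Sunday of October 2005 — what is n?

Day 2 falls in week ⌈2/7⌉ of the month.
Days 1–7 hold the 1st Sunday, 8–14 the 2nd, 15–21 the 3rd, 22–28 the 4th, 29–31 the 5th.
2 is in the range for the 1st.

1st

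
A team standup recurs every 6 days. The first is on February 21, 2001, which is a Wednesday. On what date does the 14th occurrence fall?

The 14th occurrence is 13 intervals after the first: 13 × 6 = 78 days after February 21, 2001.
February has 28 days — 7 days to the end of February leaves 71.
March has 31 days (40 left).
April has 30 days (10 left).
10 days into May → May 10, 2001.

May 10, 2001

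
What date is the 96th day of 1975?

April 6, 1975

January has 31 days (96 − 31 = 65 remain).
February has 28 days (65 − 28 = 37 remain).
March has 31 days (37 − 31 = 6 remain).
6 into April → April 6.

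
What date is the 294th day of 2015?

Oct 21, 2015

Jan has 31 days (294 − 31 = 263 remain).
Feb has 28 days (263 − 28 = 235 remain).
Mar has 31 days (235 − 31 = 204 remain).
Apr has 30 days (204 − 30 = 174 remain).
May has 31 days (174 − 31 = 143 remain).
Jun has 30 days (143 − 30 = 113 remain).
Jul has 31 days (113 − 31 = 82 remain).
Aug has 31 days (82 − 31 = 51 remain).
Sep has 30 days (51 − 30 = 21 remain).
21 into Oct → Oct 21.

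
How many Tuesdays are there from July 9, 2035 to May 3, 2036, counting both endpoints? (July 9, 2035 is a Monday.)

July 9, 2035 is a Monday; the first Tuesday on or after it is July 10, 2035 (1 day later).
From July 10, 2035 to May 3, 2036: 21 + 31 + 30 + 31 + 30 + 31 + 31 + 29 + 31 + 30 + 3 = 298 days (rest of July, August, September, October, November, December, January, February, March, April, May).
298 ÷ 7 = 42 full weeks with remainder 4, so 42 more Tuesdays after the first → 43.

43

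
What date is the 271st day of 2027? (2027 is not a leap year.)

28 September 2027

January has 31 days (271 − 31 = 240 remain).
February has 28 days (240 − 28 = 212 remain).
March has 31 days (212 − 31 = 181 remain).
April has 30 days (181 − 30 = 151 remain).
May has 31 days (151 − 31 = 120 remain).
June has 30 days (120 − 30 = 90 remain).
July has 31 days (90 − 31 = 59 remain).
August has 31 days (59 − 31 = 28 remain).
28 into September → September 28.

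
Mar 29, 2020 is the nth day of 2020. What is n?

89

Days in months before Mar: 31 + 29 = 60.
Plus 29 days into Mar → day 89.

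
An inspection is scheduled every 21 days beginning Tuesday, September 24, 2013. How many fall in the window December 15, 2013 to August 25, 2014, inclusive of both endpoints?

Occurrences land 21·i days after September 24, 2013 for i = 0, 1, 2, …
December 15, 2013 is 82 days after the start; 82 ÷ 21 = 3 remainder 19; since the remainder is 19, round up to i = 4. First occurrence in the window: #5 on December 17, 2013 (4×21 = 84 days in).
August 25, 2014 is 335 days after the start; 335 ÷ 21 = 15 remainder 20. Last occurrence in the window: #16 on August 5, 2014.
Occurrences #5 through #16: 12 in total.

12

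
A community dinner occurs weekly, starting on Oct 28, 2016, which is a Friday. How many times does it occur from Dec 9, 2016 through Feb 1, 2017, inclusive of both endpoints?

8

Occurrences land 7·i days after Oct 28, 2016 for i = 0, 1, 2, …
Dec 9, 2016 is 42 days after the start; 42 ÷ 7 = 6 remainder 0. First occurrence in the window: #7 on Dec 9, 2016 (6×7 = 42 days in).
Feb 1, 2017 is 96 days after the start; 96 ÷ 7 = 13 remainder 5. Last occurrence in the window: #14 on Jan 27, 2017.
Occurrences #7 through #14: 8 in total.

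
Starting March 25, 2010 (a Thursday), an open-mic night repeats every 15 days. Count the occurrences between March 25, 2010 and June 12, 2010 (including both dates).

6

Occurrences land 15·i days after March 25, 2010 for i = 0, 1, 2, …
The window opens on the start date, so the first occurrence inside is #1 on March 25, 2010.
June 12, 2010 is 79 days after the start; 79 ÷ 15 = 5 remainder 4. Last occurrence in the window: #6 on June 8, 2010.
Occurrences #1 through #6: 6 in total.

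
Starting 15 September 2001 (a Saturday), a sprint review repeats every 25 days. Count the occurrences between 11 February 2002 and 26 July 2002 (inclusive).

Occurrences land 25·i days after 15 September 2001 for i = 0, 1, 2, …
11 February 2002 is 149 days after the start; 149 ÷ 25 = 5 remainder 24; since the remainder is 24, round up to i = 6. First occurrence in the window: #7 on 12 February 2002 (6×25 = 150 days in).
26 July 2002 is 314 days after the start; 314 ÷ 25 = 12 remainder 14. Last occurrence in the window: #13 on 12 July 2002.
Occurrences #7 through #13: 7 in total.

7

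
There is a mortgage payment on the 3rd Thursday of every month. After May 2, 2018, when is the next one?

May 2018 starts on a Tuesday; its first Thursday is the 3rd, so the 3rd Thursday is the 17th — May 17, 2018.
May 17, 2018 is after May 2, 2018, so that is the next one.

May 17, 2018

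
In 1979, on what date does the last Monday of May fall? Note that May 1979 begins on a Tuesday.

May 1979 begins on a Tuesday, so the first Monday is May 7 (6 days later).
May 1979 has 31 days. Adding weeks: 7, 14, 21, 28 — the last one ≤ 31 is the 28th.

1979-05-28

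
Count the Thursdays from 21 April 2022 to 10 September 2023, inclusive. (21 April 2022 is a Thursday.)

21 April 2022 is a Thursday; the first Thursday on or after it is 21 April 2022.
From 21 April 2022 to 10 September 2023: 254 + 253 = 507 days (rest of 2022, to 10 September 2023 in 2023).
507 ÷ 7 = 72 full weeks with remainder 3, so 72 more Thursdays after the first → 73.

73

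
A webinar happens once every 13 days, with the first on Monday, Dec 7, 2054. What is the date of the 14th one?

The 14th occurrence is 13 intervals after the first: 13 × 13 = 169 days after Dec 7, 2054.
Dec has 31 days — 24 days to the end of Dec leaves 145.
Jan has 31 days (114 left).
Feb has 28 days (86 left).
Mar has 31 days (55 left).
Apr has 30 days (25 left).
25 days into May → May 25, 2055.

May 25, 2055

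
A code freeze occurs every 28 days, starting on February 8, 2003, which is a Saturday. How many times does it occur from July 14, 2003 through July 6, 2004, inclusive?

13

Occurrences land 28·i days after February 8, 2003 for i = 0, 1, 2, …
July 14, 2003 is 156 days after the start; 156 ÷ 28 = 5 remainder 16; since the remainder is 16, round up to i = 6. First occurrence in the window: #7 on July 26, 2003 (6×28 = 168 days in).
July 6, 2004 is 514 days after the start; 514 ÷ 28 = 18 remainder 10. Last occurrence in the window: #19 on June 26, 2004.
Occurrences #7 through #19: 13 in total.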